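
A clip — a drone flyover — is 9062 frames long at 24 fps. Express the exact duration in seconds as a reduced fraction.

Running time = 9062 ÷ (24) = 9062 × 1/24 = 4531/12 s.

4531/12 seconds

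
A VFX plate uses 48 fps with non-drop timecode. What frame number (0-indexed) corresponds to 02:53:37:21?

Total seconds to the label: (2 × 3600 + 53 × 60 + 37) = 10417.
Frame index = 10417 × 48 + 21 = 500037.

frame 500037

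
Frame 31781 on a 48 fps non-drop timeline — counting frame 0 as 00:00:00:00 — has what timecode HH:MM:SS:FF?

00:11:02:05

31781 ÷ 48 = 662 full seconds, remainder 5 frames.
662 s = 0 h 11 min 2 s.
Timecode: 00:11:02:05.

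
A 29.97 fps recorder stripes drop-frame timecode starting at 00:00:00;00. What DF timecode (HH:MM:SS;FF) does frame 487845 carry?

Each 10-minute DF block holds 10 × 60 × 30 − 9 × 2 = 17982 frames. 487845 ÷ 17982 → 27 full blocks, remainder 2331.
Within the partial block the first minute is 1800 frames and each further minute 1798, so 1 further minute boundary passed. Total skipped labels = 18 × 27 + 2 × 1 = 488.
Non-drop label index = 487845 + 488 = 488333; at 30 labels/s that is 04:31:17:23, i.e. DF 04:31:17;23.

04:31:17;23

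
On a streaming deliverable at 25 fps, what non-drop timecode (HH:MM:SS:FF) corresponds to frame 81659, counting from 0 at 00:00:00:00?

00:54:26:09

81659 ÷ 25 = 3266 full seconds, remainder 9 frames.
3266 s = 0 h 54 min 26 s.
Timecode: 00:54:26:09.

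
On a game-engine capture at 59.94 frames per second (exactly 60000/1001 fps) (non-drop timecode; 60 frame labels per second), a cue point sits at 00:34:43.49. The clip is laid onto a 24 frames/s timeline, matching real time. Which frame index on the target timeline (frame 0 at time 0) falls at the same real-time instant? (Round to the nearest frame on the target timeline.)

frame 50062

Source frame index: (0×3600 + 34×60 + 43) × 60 + 49 = 125029.
Real time: 125029 / (60000/1001) = 125154029/60000 s.
Target frame: (125154029/60000) × (24) = 125154029/2500 ≈ 50061.612 → 50062.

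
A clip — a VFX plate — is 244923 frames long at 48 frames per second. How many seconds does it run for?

Running time = 244923 / (48) = 5102.5625 s.

5102.5625 seconds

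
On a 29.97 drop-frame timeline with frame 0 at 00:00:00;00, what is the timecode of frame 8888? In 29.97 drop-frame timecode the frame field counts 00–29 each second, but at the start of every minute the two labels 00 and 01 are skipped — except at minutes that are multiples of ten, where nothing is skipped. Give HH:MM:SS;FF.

Each 10-minute DF block holds 10 × 60 × 30 − 9 × 2 = 17982 frames. 8888 ÷ 17982 → 0 full blocks, remainder 8888.
Within the partial block the first minute is 1800 frames and each further minute 1798, so 4 further minute boundaries passed. Total skipped labels = 18 × 0 + 2 × 4 = 8.
Non-drop label index = 8888 + 8 = 8896; at 30 labels/s that is 00:04:56:16, i.e. DF 00:04:56;16.

00:04:56;16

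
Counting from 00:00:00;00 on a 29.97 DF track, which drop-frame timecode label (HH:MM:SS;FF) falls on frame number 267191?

02:28:35;09

Each 10-minute DF block holds 10 × 60 × 30 − 9 × 2 = 17982 frames. 267191 ÷ 17982 → 14 full blocks, remainder 15443.
Within the partial block the first minute is 1800 frames and each further minute 1798, so 8 further minute boundaries passed. Total skipped labels = 18 × 14 + 2 × 8 = 268.
Non-drop label index = 267191 + 268 = 267459; at 30 labels/s that is 02:28:35:09, i.e. DF 02:28:35;09.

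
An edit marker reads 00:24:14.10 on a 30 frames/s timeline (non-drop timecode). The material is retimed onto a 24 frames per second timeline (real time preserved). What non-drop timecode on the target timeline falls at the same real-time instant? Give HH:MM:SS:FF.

Source frame index: (0×3600 + 24×60 + 14) × 30 + 10 = 43630.
Real time: 43630 / (30) = 4363/3 s.
Target frame: (4363/3) × (24) = 34904.
At 24 labels/s: frame 34904 → 00:24:14:08.

00:24:14:08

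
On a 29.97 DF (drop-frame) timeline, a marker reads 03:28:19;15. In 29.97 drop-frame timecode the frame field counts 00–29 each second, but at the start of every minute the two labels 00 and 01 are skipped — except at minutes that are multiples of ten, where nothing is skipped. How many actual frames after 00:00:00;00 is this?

374609

As if non-drop at 30 labels/s: (3 × 3600 + 28 × 60 + 19) × 30 + 15 = 374985.
Minute boundaries passed: 208; those not divisible by 10: 208 − 20 = 188; dropped labels = 2 × 188 = 376.
Actual frame index = 374985 − 376 = 374609.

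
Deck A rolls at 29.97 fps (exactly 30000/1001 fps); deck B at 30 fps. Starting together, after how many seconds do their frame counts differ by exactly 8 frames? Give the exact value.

The gap grows by |30 − 30000/1001| = 30/1001 frames per second.
Time for a 8-frame gap: 8 ÷ (30/1001) = 4004/15 s.

4004/15 seconds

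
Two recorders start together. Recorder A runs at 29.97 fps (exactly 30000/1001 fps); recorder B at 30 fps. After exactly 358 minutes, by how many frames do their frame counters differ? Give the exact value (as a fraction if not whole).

358 min = 21480 s.
A emits 30000/1001 × 21480 = 644400000/1001 frames; B emits 30 × 21480 = 644400.
Difference = 644400/1001 frames (≈ 643.7562); B is ahead of A.

644400/1001 frames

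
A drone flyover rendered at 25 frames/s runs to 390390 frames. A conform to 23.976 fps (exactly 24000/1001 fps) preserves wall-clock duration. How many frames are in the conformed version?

Target frames = source frames × (target rate / source rate) = 390390 × (24000/1001)/(25) = 390390 × 960/1001 = 374400.

374400 frames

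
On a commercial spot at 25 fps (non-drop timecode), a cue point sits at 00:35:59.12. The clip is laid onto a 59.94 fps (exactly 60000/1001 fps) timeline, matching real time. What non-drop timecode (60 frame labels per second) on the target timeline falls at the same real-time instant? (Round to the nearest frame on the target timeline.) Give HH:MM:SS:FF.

Source frame index: (0×3600 + 35×60 + 59) × 25 + 12 = 53987.
Real time: 53987 / (25) = 53987/25 s.
Target frame: (53987/25) × (60000/1001) = 129568800/1001 ≈ 129439.361 → 129439.
At 60 labels/s: frame 129439 → 00:35:57:19.

00:35:57:19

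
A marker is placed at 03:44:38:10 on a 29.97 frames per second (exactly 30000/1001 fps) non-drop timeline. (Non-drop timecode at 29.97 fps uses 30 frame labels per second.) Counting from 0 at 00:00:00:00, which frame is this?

404350

Total seconds to the label: (3 × 3600 + 44 × 60 + 38) = 13478.
Frame index = 13478 × 30 + 10 = 404350.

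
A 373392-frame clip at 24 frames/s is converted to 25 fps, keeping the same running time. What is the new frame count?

388950 frames

Target frames = source frames × (target rate / source rate) = 373392 × (25)/(24) = 373392 × 25/24 = 388950.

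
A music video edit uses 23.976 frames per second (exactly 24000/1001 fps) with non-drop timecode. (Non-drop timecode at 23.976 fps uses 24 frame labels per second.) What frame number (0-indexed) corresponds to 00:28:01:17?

Total seconds to the label: (0 × 3600 + 28 × 60 + 1) = 1681.
Frame index = 1681 × 24 + 17 = 40361.

40361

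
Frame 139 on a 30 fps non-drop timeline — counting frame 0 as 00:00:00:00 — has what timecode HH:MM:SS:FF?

00:00:04:19

139 ÷ 30 = 4 full seconds, remainder 19 frames.
4 s = 0 h 0 min 4 s.
Timecode: 00:00:04:19.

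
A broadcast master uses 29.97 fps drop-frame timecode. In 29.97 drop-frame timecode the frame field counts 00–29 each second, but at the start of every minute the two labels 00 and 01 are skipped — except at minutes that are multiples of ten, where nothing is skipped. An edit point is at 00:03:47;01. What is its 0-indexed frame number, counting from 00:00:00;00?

6805

Complete 10-minute blocks: 0, each 17982 frames → 0.
Remaining 3 whole minutes in the current block: 1800 + 2 × 1798 = 5396 frames.
Within the current minute: 47 × 30 + 1 − 2 = 1409 (labels ;00/;01 skipped at this minute). Total = 0 + 5396 + 1409 = 6805.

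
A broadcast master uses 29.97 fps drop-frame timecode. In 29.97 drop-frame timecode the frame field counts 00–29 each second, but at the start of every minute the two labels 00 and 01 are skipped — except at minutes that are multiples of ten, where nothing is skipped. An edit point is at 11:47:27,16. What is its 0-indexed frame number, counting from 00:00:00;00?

As if non-drop at 30 labels/s: (11 × 3600 + 47 × 60 + 27) × 30 + 16 = 1273426.
Minute boundaries passed: 707; those not divisible by 10: 707 − 70 = 637; dropped labels = 2 × 637 = 1274.
Actual frame index = 1273426 − 1274 = 1272152.

1272152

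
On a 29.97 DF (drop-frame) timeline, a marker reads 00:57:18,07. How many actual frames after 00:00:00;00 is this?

Complete 10-minute blocks: 5, each 17982 frames → 89910.
Remaining 7 whole minutes in the current block: 1800 + 6 × 1798 = 12588 frames.
Within the current minute: 18 × 30 + 7 − 2 = 545 (labels ;00/;01 skipped at this minute). Total = 89910 + 12588 + 545 = 103043.

103043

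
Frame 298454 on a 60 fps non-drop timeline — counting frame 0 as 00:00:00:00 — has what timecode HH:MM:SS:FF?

298454 ÷ 60 = 4974 full seconds, remainder 14 frames.
4974 s = 1 h 22 min 54 s.
Timecode: 01:22:54:14.

01:22:54:14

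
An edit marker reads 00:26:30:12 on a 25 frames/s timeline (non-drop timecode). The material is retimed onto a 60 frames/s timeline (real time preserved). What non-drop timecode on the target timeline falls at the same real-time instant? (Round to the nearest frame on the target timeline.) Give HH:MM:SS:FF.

00:26:30:29

Source frame index: (0×3600 + 26×60 + 30) × 25 + 12 = 39762.
Real time: 39762 / (25) = 39762/25 s.
Target frame: (39762/25) × (60) = 477144/5 ≈ 95428.800 → 95429.
At 60 labels/s: frame 95429 → 00:26:30:29.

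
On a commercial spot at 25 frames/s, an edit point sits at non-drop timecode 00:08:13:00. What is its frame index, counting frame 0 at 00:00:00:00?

12325

Total seconds to the label: (0 × 3600 + 8 × 60 + 13) = 493.
Frame index = 493 × 25 + 0 = 12325.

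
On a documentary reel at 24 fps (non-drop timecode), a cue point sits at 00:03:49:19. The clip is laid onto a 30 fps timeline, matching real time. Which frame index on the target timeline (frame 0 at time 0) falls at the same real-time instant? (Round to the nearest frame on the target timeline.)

Source frame index: (0×3600 + 3×60 + 49) × 24 + 19 = 5515.
Real time: 5515 / (24) = 5515/24 s.
Target frame: (5515/24) × (30) = 27575/4 ≈ 6893.750 → 6894.

frame 6894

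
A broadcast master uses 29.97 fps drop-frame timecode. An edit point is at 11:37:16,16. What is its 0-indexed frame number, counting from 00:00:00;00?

1253840

As if non-drop at 30 labels/s: (11 × 3600 + 37 × 60 + 16) × 30 + 16 = 1255096.
Minute boundaries passed: 697; those not divisible by 10: 697 − 69 = 628; dropped labels = 2 × 628 = 1256.
Actual frame index = 1255096 − 1256 = 1253840.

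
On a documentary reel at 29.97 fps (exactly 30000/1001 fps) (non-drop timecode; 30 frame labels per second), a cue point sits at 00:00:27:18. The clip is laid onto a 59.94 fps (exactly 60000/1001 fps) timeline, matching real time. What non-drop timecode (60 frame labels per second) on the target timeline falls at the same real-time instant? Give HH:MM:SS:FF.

00:00:27:36

Source frame index: (0×3600 + 0×60 + 27) × 30 + 18 = 828.
Real time: 828 / (30000/1001) = 69069/2500 s.
Target frame: (69069/2500) × (60000/1001) = 1656.
At 60 labels/s: frame 1656 → 00:00:27:36.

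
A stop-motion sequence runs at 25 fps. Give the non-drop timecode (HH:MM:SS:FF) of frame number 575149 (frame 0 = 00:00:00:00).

575149 ÷ 25 = 23005 full seconds, remainder 24 frames.
23005 s = 6 h 23 min 25 s.
Timecode: 06:23:25:24.

06:23:25:24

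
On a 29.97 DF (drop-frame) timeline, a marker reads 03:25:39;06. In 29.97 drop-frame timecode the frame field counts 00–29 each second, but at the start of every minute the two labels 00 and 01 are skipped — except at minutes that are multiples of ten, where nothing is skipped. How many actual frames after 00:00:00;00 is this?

Complete 10-minute blocks: 20, each 17982 frames → 359640.
Remaining 5 whole minutes in the current block: 1800 + 4 × 1798 = 8992 frames.
Within the current minute: 39 × 30 + 6 − 2 = 1174 (labels ;00/;01 skipped at this minute). Total = 359640 + 8992 + 1174 = 369806.

369806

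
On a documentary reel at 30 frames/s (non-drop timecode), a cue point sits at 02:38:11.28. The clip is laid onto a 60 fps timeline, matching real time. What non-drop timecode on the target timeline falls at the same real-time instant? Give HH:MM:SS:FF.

Source frame index: (2×3600 + 38×60 + 11) × 30 + 28 = 284758.
Real time: 284758 / (30) = 142379/15 s.
Target frame: (142379/15) × (60) = 569516.
At 60 labels/s: frame 569516 → 02:38:11:56.

02:38:11:56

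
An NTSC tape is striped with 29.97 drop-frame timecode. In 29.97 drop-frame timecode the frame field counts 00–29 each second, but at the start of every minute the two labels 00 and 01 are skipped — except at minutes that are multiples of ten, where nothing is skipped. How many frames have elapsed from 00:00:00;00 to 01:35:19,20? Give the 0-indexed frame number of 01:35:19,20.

171418

As if non-drop at 30 labels/s: (1 × 3600 + 35 × 60 + 19) × 30 + 20 = 171590.
Minute boundaries passed: 95; those not divisible by 10: 95 − 9 = 86; dropped labels = 2 × 86 = 172.
Actual frame index = 171590 − 172 = 171418.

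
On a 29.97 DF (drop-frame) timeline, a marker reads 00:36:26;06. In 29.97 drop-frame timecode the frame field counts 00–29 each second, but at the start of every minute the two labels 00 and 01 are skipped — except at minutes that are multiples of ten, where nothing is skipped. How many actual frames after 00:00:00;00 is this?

Complete 10-minute blocks: 3, each 17982 frames → 53946.
Remaining 6 whole minutes in the current block: 1800 + 5 × 1798 = 10790 frames.
Within the current minute: 26 × 30 + 6 − 2 = 784 (labels ;00/;01 skipped at this minute). Total = 53946 + 10790 + 784 = 65520.

65520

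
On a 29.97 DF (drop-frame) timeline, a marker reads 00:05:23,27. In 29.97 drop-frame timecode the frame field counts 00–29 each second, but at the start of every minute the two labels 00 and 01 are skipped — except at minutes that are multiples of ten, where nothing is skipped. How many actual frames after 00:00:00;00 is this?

9707

As if non-drop at 30 labels/s: (0 × 3600 + 5 × 60 + 23) × 30 + 27 = 9717.
Minute boundaries passed: 5; those not divisible by 10: 5 − 0 = 5; dropped labels = 2 × 5 = 10.
Actual frame index = 9717 − 10 = 9707.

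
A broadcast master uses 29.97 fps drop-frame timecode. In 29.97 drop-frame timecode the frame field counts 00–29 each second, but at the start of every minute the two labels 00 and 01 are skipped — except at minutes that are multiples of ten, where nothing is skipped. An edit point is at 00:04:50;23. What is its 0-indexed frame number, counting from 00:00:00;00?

8715

As if non-drop at 30 labels/s: (0 × 3600 + 4 × 60 + 50) × 30 + 23 = 8723.
Minute boundaries passed: 4; those not divisible by 10: 4 − 0 = 4; dropped labels = 2 × 4 = 8.
Actual frame index = 8723 − 8 = 8715.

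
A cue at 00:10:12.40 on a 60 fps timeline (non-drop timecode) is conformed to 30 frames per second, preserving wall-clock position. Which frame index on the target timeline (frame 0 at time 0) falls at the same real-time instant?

frame 18380

Source frame index: (0×3600 + 10×60 + 12) × 60 + 40 = 36760.
Real time: 36760 / (60) = 1838/3 s.
Target frame: (1838/3) × (30) = 18380.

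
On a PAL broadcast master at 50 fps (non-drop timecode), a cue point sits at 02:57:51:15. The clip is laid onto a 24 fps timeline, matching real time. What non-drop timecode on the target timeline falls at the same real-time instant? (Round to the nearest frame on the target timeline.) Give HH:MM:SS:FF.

02:57:51:07

Source frame index: (2×3600 + 57×60 + 51) × 50 + 15 = 533565.
Real time: 533565 / (50) = 106713/10 s.
Target frame: (106713/10) × (24) = 1280556/5 ≈ 256111.200 → 256111.
At 24 labels/s: frame 256111 → 02:57:51:07.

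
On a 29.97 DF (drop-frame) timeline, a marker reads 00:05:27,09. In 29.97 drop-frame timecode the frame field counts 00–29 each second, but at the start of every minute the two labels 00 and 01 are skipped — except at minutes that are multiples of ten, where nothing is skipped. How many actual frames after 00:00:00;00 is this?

9809

As if non-drop at 30 labels/s: (0 × 3600 + 5 × 60 + 27) × 30 + 9 = 9819.
Minute boundaries passed: 5; those not divisible by 10: 5 − 0 = 5; dropped labels = 2 × 5 = 10.
Actual frame index = 9819 − 10 = 9809.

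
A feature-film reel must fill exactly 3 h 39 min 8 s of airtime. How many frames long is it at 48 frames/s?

631104 frames

3 h 39 min 8 s = 13148 s.
Frames = 13148 × 48 = 631104.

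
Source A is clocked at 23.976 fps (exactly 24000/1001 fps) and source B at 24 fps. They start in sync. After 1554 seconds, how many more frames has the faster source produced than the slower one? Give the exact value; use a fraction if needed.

A emits 24000/1001 × 1554 = 5328000/143 frames; B emits 24 × 1554 = 37296.
Difference = 5328/143 frames (≈ 37.2587); B is ahead of A.

5328/143 frames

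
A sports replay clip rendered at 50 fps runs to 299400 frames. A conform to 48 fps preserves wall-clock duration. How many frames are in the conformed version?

287424 frames

Target frames = source frames × (target rate / source rate) = 299400 × (48)/(50) = 299400 × 24/25 = 287424.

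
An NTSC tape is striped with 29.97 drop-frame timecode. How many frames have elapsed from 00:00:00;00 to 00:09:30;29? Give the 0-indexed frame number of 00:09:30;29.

17111

As if non-drop at 30 labels/s: (0 × 3600 + 9 × 60 + 30) × 30 + 29 = 17129.
Minute boundaries passed: 9; those not divisible by 10: 9 − 0 = 9; dropped labels = 2 × 9 = 18.
Actual frame index = 17129 − 18 = 17111.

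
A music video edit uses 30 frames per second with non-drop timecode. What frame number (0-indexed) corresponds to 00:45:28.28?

frame 81868

Total seconds to the label: (0 × 3600 + 45 × 60 + 28) = 2728.
Frame index = 2728 × 30 + 28 = 81868.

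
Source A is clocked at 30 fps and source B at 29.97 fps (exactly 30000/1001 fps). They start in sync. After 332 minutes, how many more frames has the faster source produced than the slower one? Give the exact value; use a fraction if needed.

332 min = 19920 s.
A emits 30 × 19920 = 597600 frames; B emits 30000/1001 × 19920 = 597600000/1001.
Difference = 597600/1001 frames (≈ 597.0030); B is behind A.

597600/1001 frames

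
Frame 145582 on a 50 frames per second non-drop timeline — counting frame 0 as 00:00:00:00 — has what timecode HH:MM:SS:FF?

00:48:31:32

145582 ÷ 50 = 2911 full seconds, remainder 32 frames.
2911 s = 0 h 48 min 31 s.
Timecode: 00:48:31:32.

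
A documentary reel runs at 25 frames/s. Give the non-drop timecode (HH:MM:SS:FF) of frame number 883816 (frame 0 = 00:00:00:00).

883816 ÷ 25 = 35352 full seconds, remainder 16 frames.
35352 s = 9 h 49 min 12 s.
Timecode: 09:49:12:16.

09:49:12:16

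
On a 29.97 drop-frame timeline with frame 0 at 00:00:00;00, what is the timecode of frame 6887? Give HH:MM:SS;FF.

00:03:49;23

Ten DF minutes hold 17982 frames, so frame 6887 lies in block 0 (frames 0–17981) with 6887 frames into that block.
The block's first minute is 1800 frames and the rest 1798 each; 6887 frames reaches minute 3, so 0 × 18 + 3 × 2 = 6 labels have been skipped so far.
Adding those back, label number 6887 + 6 = 6893 at 30 labels/s is 229 s + 23 f = 0 h 3 min 49 s frame 23, i.e. 00:03:49;23.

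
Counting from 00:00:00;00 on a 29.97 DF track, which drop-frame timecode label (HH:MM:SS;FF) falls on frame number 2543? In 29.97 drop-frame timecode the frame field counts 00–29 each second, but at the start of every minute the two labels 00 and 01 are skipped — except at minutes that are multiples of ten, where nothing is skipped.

00:01:24;25

Each 10-minute DF block holds 10 × 60 × 30 − 9 × 2 = 17982 frames. 2543 ÷ 17982 → 0 full blocks, remainder 2543.
Within the partial block the first minute is 1800 frames and each further minute 1798, so 1 further minute boundary passed. Total skipped labels = 18 × 0 + 2 × 1 = 2.
Non-drop label index = 2543 + 2 = 2545; at 30 labels/s that is 00:01:24:25, i.e. DF 00:01:24;25.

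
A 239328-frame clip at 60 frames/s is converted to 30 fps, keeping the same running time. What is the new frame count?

119664 frames

Target frames = source frames × (target rate / source rate) = 239328 × (30)/(60) = 239328 × 1/2 = 119664.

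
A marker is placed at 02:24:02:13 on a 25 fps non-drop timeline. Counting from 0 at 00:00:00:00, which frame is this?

216063

Total seconds to the label: (2 × 3600 + 24 × 60 + 2) = 8642.
Frame index = 8642 × 25 + 13 = 216063.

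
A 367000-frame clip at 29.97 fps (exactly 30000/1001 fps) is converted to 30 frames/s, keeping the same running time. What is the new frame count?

367367 frames

Target frames = source frames × (target rate / source rate) = 367000 × (30)/(30000/1001) = 367000 × 1001/1000 = 367367.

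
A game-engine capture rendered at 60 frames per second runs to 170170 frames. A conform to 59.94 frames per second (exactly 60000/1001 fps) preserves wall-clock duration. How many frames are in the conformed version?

170000 frames

Target frames = source frames × (target rate / source rate) = 170170 × (60000/1001)/(60) = 170170 × 1000/1001 = 170000.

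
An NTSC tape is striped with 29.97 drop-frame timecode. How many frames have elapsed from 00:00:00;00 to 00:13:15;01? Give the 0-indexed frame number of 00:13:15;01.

23827

As if non-drop at 30 labels/s: (0 × 3600 + 13 × 60 + 15) × 30 + 1 = 23851.
Minute boundaries passed: 13; those not divisible by 10: 13 − 1 = 12; dropped labels = 2 × 12 = 24.
Actual frame index = 23851 − 24 = 23827.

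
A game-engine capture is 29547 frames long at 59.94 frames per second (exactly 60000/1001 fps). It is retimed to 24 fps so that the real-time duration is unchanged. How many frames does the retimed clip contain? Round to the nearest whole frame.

11831 frames

Frames at target rate = 29547 × (24) / (60000/1001) = 29576547/2500 ≈ 11830.619.
Nearest whole frame: 11831.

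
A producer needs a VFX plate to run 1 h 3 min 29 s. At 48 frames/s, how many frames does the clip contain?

1 h 3 min 29 s = 3809 s.
Frames = 3809 × 48 = 182832.

182832 frames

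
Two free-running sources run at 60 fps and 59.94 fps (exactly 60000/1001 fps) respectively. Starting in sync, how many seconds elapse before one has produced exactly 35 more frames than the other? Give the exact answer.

The gap grows by |60000/1001 − 60| = 60/1001 frames per second.
Time for a 35-frame gap: 35 ÷ (60/1001) = 7007/12 s.

7007/12 seconds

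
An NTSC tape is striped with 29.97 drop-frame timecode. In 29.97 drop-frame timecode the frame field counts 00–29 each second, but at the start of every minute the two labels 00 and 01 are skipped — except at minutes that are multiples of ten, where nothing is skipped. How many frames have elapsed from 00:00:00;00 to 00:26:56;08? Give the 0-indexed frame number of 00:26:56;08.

Complete 10-minute blocks: 2, each 17982 frames → 35964.
Remaining 6 whole minutes in the current block: 1800 + 5 × 1798 = 10790 frames.
Within the current minute: 56 × 30 + 8 − 2 = 1686 (labels ;00/;01 skipped at this minute). Total = 35964 + 10790 + 1686 = 48440.

48440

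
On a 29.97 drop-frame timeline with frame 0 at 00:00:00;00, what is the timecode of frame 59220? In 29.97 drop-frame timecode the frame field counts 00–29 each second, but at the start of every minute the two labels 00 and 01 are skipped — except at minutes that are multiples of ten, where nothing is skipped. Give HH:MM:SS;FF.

Each 10-minute DF block holds 10 × 60 × 30 − 9 × 2 = 17982 frames. 59220 ÷ 17982 → 3 full blocks, remainder 5274.
Within the partial block the first minute is 1800 frames and each further minute 1798, so 2 further minute boundaries passed. Total skipped labels = 18 × 3 + 2 × 2 = 58.
Non-drop label index = 59220 + 58 = 59278; at 30 labels/s that is 00:32:55:28, i.e. DF 00:32:55;28.

00:32:55;28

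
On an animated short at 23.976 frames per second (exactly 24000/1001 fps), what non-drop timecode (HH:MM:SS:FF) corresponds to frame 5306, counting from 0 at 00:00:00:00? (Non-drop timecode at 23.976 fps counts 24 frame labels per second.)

5306 ÷ 24 = 221 full seconds, remainder 2 frames.
221 s = 0 h 3 min 41 s.
Timecode: 00:03:41:02.

00:03:41:02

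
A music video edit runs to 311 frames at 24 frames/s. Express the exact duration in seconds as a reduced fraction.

311/24 seconds

Running time = 311 ÷ (24) = 311 × 1/24 = 311/24 s.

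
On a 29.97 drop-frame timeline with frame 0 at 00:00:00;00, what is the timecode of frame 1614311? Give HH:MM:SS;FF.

Ten DF minutes hold 17982 frames, so frame 1614311 lies in block 89 (frames 1600398–1618379) with 13913 frames into that block.
The block's first minute is 1800 frames and the rest 1798 each; 13913 frames reaches minute 7, so 89 × 18 + 7 × 2 = 1616 labels have been skipped so far.
Adding those back, label number 1614311 + 1616 = 1615927 at 30 labels/s is 53864 s + 7 f = 14 h 57 min 44 s frame 7, i.e. 14:57:44;07.

14:57:44;07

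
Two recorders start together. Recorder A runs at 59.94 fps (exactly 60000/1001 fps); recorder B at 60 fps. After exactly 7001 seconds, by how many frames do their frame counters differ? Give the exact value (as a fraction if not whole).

420060/1001 frames

A emits 60000/1001 × 7001 = 420060000/1001 frames; B emits 60 × 7001 = 420060.
Difference = 420060/1001 frames (≈ 419.6404); B is ahead of A.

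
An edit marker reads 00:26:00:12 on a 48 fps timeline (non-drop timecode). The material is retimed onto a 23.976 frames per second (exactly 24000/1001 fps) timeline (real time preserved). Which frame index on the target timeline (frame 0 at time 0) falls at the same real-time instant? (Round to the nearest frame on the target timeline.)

frame 37409

Source frame index: (0×3600 + 26×60 + 0) × 48 + 12 = 74892.
Real time: 74892 / (48) = 6241/4 s.
Target frame: (6241/4) × (24000/1001) = 37446000/1001 ≈ 37408.591 → 37409.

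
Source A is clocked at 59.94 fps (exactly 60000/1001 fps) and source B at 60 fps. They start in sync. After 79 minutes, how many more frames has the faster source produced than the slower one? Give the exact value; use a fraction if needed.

79 min = 4740 s.
A emits 60000/1001 × 4740 = 284400000/1001 frames; B emits 60 × 4740 = 284400.
Difference = 284400/1001 frames (≈ 284.1159); B is ahead of A.

284400/1001 frames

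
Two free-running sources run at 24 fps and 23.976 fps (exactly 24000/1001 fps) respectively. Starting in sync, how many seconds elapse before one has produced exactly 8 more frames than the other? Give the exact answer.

1001/3 seconds

The gap grows by |24000/1001 − 24| = 24/1001 frames per second.
Time for a 8-frame gap: 8 ÷ (24/1001) = 1001/3 s.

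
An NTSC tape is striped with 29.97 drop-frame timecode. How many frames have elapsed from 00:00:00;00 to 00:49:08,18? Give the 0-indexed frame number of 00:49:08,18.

Complete 10-minute blocks: 4, each 17982 frames → 71928.
Remaining 9 whole minutes in the current block: 1800 + 8 × 1798 = 16184 frames.
Within the current minute: 8 × 30 + 18 − 2 = 256 (labels ;00/;01 skipped at this minute). Total = 71928 + 16184 + 256 = 88368.

88368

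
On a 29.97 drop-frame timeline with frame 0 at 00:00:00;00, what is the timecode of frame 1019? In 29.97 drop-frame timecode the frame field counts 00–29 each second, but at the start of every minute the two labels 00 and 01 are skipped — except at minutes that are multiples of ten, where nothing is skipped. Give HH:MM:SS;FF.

00:00:33;29

Ten DF minutes hold 17982 frames, so frame 1019 lies in block 0 (frames 0–17981) with 1019 frames into that block.
The block's first minute is 1800 frames and the rest 1798 each; 1019 frames reaches minute 0, so 0 × 18 + 0 × 2 = 0 labels have been skipped so far.
Adding those back, label number 1019 + 0 = 1019 at 30 labels/s is 33 s + 29 f = 0 h 0 min 33 s frame 29, i.e. 00:00:33;29.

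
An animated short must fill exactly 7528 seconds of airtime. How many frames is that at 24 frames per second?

Frames = 7528 × 24 = 180672.

180672 frames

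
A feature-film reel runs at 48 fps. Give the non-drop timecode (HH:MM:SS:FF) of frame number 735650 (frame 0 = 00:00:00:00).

735650 ÷ 48 = 15326 full seconds, remainder 2 frames.
15326 s = 4 h 15 min 26 s.
Timecode: 04:15:26:02.

04:15:26:02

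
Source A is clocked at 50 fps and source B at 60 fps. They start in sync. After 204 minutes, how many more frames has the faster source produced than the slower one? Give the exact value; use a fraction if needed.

204 min = 12240 s.
A emits 50 × 12240 = 612000 frames; B emits 60 × 12240 = 734400.
Difference = 122400 frames; B is ahead of A.

122400 frames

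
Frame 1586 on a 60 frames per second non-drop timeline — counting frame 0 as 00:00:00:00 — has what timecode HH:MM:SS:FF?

00:00:26:26

1586 ÷ 60 = 26 full seconds, remainder 26 frames.
26 s = 0 h 0 min 26 s.
Timecode: 00:00:26:26.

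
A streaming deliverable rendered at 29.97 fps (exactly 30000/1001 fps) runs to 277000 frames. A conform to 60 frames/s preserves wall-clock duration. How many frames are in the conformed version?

554554 frames

Target frames = source frames × (target rate / source rate) = 277000 × (60)/(30000/1001) = 277000 × 1001/500 = 554554.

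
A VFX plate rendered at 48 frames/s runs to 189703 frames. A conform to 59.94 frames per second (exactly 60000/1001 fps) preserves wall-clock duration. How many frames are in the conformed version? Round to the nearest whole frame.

236892 frames

Frames at target rate = 189703 × (60000/1001) / (48) = 237128750/1001 ≈ 236891.858.
Nearest whole frame: 236892.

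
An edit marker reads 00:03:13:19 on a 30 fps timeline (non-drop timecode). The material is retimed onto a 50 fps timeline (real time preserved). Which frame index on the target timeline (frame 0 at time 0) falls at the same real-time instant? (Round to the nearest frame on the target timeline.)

frame 9682

Source frame index: (0×3600 + 3×60 + 13) × 30 + 19 = 5809.
Real time: 5809 / (30) = 5809/30 s.
Target frame: (5809/30) × (50) = 29045/3 ≈ 9681.667 → 9682.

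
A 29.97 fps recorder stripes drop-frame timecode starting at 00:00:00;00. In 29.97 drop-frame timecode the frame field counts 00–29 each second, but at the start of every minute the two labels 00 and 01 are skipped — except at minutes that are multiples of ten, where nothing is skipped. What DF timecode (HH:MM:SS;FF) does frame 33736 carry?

Each 10-minute DF block holds 10 × 60 × 30 − 9 × 2 = 17982 frames. 33736 ÷ 17982 → 1 full block, remainder 15754.
Within the partial block the first minute is 1800 frames and each further minute 1798, so 8 further minute boundaries passed. Total skipped labels = 18 × 1 + 2 × 8 = 34.
Non-drop label index = 33736 + 34 = 33770; at 30 labels/s that is 00:18:45:20, i.e. DF 00:18:45;20.

00:18:45;20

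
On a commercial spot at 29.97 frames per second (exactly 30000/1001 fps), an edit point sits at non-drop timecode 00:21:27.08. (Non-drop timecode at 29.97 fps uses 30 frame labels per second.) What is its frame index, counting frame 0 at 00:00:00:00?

Total seconds to the label: (0 × 3600 + 21 × 60 + 27) = 1287.
Frame index = 1287 × 30 + 8 = 38618.

frame 38618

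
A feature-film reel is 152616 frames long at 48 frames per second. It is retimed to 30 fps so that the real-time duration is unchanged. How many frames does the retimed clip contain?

Target frames = source frames × (target rate / source rate) = 152616 × (30)/(48) = 152616 × 5/8 = 95385.

95385 frames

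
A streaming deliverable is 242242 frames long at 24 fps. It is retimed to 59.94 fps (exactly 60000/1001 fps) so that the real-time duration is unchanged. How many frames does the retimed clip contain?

Target frames = source frames × (target rate / source rate) = 242242 × (60000/1001)/(24) = 242242 × 2500/1001 = 605000.

605000 frames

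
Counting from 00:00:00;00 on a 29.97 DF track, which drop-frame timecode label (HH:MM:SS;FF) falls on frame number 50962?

Each 10-minute DF block holds 10 × 60 × 30 − 9 × 2 = 17982 frames. 50962 ÷ 17982 → 2 full blocks, remainder 14998.
Within the partial block the first minute is 1800 frames and each further minute 1798, so 8 further minute boundaries passed. Total skipped labels = 18 × 2 + 2 × 8 = 52.
Non-drop label index = 50962 + 52 = 51014; at 30 labels/s that is 00:28:20:14, i.e. DF 00:28:20;14.

00:28:20;14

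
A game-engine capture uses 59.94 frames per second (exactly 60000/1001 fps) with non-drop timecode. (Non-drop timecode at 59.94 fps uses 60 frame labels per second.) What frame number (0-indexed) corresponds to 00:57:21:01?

206461

Total seconds to the label: (0 × 3600 + 57 × 60 + 21) = 3441.
Frame index = 3441 × 60 + 1 = 206461.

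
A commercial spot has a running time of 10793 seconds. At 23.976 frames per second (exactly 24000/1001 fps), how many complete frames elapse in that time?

Frames = 10793 × 24000/1001 = 259032000/1001 ≈ 258773.2268.
Complete frames: 258773.

258773 frames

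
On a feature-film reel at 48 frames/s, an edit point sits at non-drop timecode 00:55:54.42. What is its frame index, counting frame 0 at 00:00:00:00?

Total seconds to the label: (0 × 3600 + 55 × 60 + 54) = 3354.
Frame index = 3354 × 48 + 42 = 161034.

frame 161034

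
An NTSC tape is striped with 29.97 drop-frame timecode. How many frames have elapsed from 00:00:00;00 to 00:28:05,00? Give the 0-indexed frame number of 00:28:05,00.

As if non-drop at 30 labels/s: (0 × 3600 + 28 × 60 + 5) × 30 + 0 = 50550.
Minute boundaries passed: 28; those not divisible by 10: 28 − 2 = 26; dropped labels = 2 × 26 = 52.
Actual frame index = 50550 − 52 = 50498.

50498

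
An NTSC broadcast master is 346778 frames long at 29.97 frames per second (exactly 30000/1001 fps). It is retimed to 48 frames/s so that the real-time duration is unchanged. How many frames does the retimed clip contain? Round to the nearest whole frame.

Frames at target rate = 346778 × (48) / (30000/1001) = 347124778/625 ≈ 555399.645.
Nearest whole frame: 555400.

555400 frames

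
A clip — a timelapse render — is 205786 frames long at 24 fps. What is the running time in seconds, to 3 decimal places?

8574.417 seconds

Running time = 205786 × 1/24 = 102893/12 s ≈ 8574.417 s.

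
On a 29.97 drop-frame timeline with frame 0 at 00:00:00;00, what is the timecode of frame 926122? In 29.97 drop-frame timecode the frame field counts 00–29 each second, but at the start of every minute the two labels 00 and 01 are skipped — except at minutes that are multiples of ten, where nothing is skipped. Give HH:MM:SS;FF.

Each 10-minute DF block holds 10 × 60 × 30 − 9 × 2 = 17982 frames. 926122 ÷ 17982 → 51 full blocks, remainder 9040.
Within the partial block the first minute is 1800 frames and each further minute 1798, so 5 further minute boundaries passed. Total skipped labels = 18 × 51 + 2 × 5 = 928.
Non-drop label index = 926122 + 928 = 927050; at 30 labels/s that is 08:35:01:20, i.e. DF 08:35:01;20.

08:35:01;20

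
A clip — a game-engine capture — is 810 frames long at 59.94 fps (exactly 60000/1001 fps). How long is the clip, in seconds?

13.5135 seconds

Running time = 810 / (60000/1001) = 13.5135 s.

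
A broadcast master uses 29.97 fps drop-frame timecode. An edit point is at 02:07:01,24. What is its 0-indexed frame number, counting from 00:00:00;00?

228424

As if non-drop at 30 labels/s: (2 × 3600 + 7 × 60 + 1) × 30 + 24 = 228654.
Minute boundaries passed: 127; those not divisible by 10: 127 − 12 = 115; dropped labels = 2 × 115 = 230.
Actual frame index = 228654 − 230 = 228424.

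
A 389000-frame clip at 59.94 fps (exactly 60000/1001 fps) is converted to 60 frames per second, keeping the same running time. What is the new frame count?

Target frames = source frames × (target rate / source rate) = 389000 × (60)/(60000/1001) = 389000 × 1001/1000 = 389389.

389389 frames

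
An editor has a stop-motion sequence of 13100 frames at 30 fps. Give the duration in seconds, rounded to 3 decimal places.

436.667 seconds

Running time = 13100 × 1/30 = 1310/3 s ≈ 436.667 s.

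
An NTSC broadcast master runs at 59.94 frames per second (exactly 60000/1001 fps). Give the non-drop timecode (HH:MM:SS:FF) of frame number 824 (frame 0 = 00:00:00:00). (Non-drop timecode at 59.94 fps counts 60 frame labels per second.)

00:00:13:44

824 ÷ 60 = 13 full seconds, remainder 44 frames.
13 s = 0 h 0 min 13 s.
Timecode: 00:00:13:44.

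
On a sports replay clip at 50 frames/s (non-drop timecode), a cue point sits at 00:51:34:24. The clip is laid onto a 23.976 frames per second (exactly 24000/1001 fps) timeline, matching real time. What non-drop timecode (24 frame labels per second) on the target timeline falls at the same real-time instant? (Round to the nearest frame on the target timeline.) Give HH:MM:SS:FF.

Source frame index: (0×3600 + 51×60 + 34) × 50 + 24 = 154724.
Real time: 154724 / (50) = 77362/25 s.
Target frame: (77362/25) × (24000/1001) = 74267520/1001 ≈ 74193.327 → 74193.
At 24 labels/s: frame 74193 → 00:51:31:09.

00:51:31:09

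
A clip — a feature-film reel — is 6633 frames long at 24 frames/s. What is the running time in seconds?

Running time = 6633 / (24) = 276.375 s.

276.375 seconds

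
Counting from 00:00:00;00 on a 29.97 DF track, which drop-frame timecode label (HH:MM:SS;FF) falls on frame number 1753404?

16:15:05;10

Each 10-minute DF block holds 10 × 60 × 30 − 9 × 2 = 17982 frames. 1753404 ÷ 17982 → 97 full blocks, remainder 9150.
Within the partial block the first minute is 1800 frames and each further minute 1798, so 5 further minute boundaries passed. Total skipped labels = 18 × 97 + 2 × 5 = 1756.
Non-drop label index = 1753404 + 1756 = 1755160; at 30 labels/s that is 16:15:05:10, i.e. DF 16:15:05;10.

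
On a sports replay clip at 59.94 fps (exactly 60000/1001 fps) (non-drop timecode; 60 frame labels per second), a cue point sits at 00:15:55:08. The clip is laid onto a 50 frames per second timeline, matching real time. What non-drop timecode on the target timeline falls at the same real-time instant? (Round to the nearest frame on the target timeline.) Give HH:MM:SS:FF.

00:15:56:04

Source frame index: (0×3600 + 15×60 + 55) × 60 + 8 = 57308.
Real time: 57308 / (60000/1001) = 14341327/15000 s.
Target frame: (14341327/15000) × (50) = 14341327/300 ≈ 47804.423 → 47804.
At 50 labels/s: frame 47804 → 00:15:56:04.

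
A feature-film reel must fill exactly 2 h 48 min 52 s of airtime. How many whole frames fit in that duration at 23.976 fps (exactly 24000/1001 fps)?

242925 frames

2 h 48 min 52 s = 10132 s.
Frames = 10132 × 24000/1001 = 243168000/1001 ≈ 242925.0749.
Complete frames: 242925.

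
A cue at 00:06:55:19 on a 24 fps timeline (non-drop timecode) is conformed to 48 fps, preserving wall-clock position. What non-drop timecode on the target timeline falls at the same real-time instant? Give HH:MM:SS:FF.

Source frame index: (0×3600 + 6×60 + 55) × 24 + 19 = 9979.
Real time: 9979 / (24) = 9979/24 s.
Target frame: (9979/24) × (48) = 19958.
At 48 labels/s: frame 19958 → 00:06:55:38.

00:06:55:38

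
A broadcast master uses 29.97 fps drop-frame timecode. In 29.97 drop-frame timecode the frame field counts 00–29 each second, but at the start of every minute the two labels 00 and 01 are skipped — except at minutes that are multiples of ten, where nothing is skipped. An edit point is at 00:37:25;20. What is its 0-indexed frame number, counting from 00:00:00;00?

67302

Complete 10-minute blocks: 3, each 17982 frames → 53946.
Remaining 7 whole minutes in the current block: 1800 + 6 × 1798 = 12588 frames.
Within the current minute: 25 × 30 + 20 − 2 = 768 (labels ;00/;01 skipped at this minute). Total = 53946 + 12588 + 768 = 67302.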